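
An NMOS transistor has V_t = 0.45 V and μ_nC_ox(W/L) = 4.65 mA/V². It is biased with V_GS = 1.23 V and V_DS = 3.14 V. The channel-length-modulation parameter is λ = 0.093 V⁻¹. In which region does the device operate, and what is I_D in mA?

Saturation; I_D = 1.83 mA

V_ov = V_GS − V_t = 1.23 − 0.45 = 0.78 V.
Since V_DS = 3.14 V ≥ V_ov = 0.78 V, the device is in saturation.
I_D = ½ k_n V_ov² (1 + λ V_DS) = 0.5 × 4.65 × 0.78² × (1 + 0.093 × 3.14) = 1.83 mA.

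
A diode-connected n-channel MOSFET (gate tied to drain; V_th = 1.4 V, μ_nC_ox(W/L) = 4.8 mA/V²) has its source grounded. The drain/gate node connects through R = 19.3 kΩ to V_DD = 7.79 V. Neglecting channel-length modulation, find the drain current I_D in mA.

I_D = 0.312 mA

With gate tied to drain, V_GS = V_DS ≥ V_GS − V_th, so the device is in saturation.
KCL at the drain: ½ k_n (V_GS − V_th)² = (V_DD − V_GS)/R.
Let x = V_GS − 1.4. Then 46.3 x² + x − 6.39 = 0, giving x = 0.361 V (positive root), so V_GS = 1.76 V.
I_D = (V_DD − V_GS)/R = (7.79 − 1.76) / 19.3 = 0.312 mA.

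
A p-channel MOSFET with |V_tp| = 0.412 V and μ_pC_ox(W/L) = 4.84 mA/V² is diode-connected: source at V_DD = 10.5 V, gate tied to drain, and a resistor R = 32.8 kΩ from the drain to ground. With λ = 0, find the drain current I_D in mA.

With gate tied to drain, V_SG = V_SD ≥ V_SG − |V_tp|, so the device is in saturation.
KCL at the drain: ½ k_p (V_SG − |V_tp|)² = (V_DD − V_SG)/R.
Let x = V_SG − 0.412. Then 79.4 x² + x − 10.09 = 0, giving x = 0.35 V (positive root), so V_SG = 0.762 V.
I_D = (V_DD − V_SG)/R = (10.5 − 0.762) / 32.8 = 0.297 mA.

I_D = 0.297 mA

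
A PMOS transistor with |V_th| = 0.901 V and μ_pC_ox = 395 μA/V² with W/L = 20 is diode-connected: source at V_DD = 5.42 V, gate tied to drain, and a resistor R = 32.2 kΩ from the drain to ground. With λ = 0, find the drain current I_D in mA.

I_D = 0.135 mA

With gate tied to drain, V_SG = V_SD ≥ V_SG − |V_th|, so the device is in saturation.
k_p = μ_pC_ox · (W/L) = 7.9 mA/V².
KCL at the drain: ½ k_p (V_SG − |V_th|)² = (V_DD − V_SG)/R.
Let x = V_SG − 0.901. Then 127 x² + x − 4.519 = 0, giving x = 0.185 V (positive root), so V_SG = 1.09 V.
I_D = (V_DD − V_SG)/R = (5.42 − 1.09) / 32.2 = 0.135 mA.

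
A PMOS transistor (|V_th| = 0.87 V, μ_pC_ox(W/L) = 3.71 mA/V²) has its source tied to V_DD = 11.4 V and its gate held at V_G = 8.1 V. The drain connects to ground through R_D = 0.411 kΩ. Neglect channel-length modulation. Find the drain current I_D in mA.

I_D = 11.0 mA

V_SG = V_DD − V_G = 11.4 − 8.1 = 3.3 V, so V_ov = 3.3 − 0.87 = 2.43 V.
Assume saturation: I_D = ½ k_p V_ov² = 0.5 × 3.71 × 2.43² = 11 mA, giving V_SD = V_DD − I_D R_D = 11.4 − 11 × 0.411 = 6.9 V.
V_SD = 6.9 V ≥ V_ov = 2.43 V, confirming saturation.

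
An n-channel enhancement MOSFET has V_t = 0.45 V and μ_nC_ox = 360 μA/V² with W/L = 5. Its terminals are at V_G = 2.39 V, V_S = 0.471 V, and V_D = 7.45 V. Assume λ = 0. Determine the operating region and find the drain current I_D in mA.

Saturation; I_D = 1.94 mA

V_GS = V_G − V_S = 2.39 − 0.471 = 1.92 V; V_DS = V_D − V_S = 7.45 − 0.471 = 6.98 V.
k_n = μ_nC_ox · (W/L) = 1.8 mA/V².
V_ov = V_GS − V_t = 1.92 − 0.45 = 1.47 V.
Since V_DS = 6.98 V ≥ V_ov = 1.47 V, the device is in saturation.
I_D = ½ k_n V_ov² = 0.5 × 1.8 × 1.47² = 1.94 mA.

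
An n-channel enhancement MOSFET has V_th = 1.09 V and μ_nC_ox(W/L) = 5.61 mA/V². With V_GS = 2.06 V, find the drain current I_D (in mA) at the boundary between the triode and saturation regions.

I_D = 2.64 mA

At the boundary V_DS = V_ov = V_GS − V_th = 2.06 − 1.09 = 0.97 V.
I_D = ½ k_n V_ov² = 0.5 × 5.61 × 0.97² = 2.64 mA.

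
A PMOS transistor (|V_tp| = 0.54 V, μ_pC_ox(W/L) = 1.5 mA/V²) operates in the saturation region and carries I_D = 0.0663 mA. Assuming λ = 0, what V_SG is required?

In saturation I_D = ½ k_p (V_SG − |V_tp|)², so V_SG − |V_tp| = √(2 I_D / k_p) = √(2 × 0.0663 / 1.5) = 0.297 V.
V_SG = 0.54 + 0.297 = 0.837 V.

V_SG = 0.837 V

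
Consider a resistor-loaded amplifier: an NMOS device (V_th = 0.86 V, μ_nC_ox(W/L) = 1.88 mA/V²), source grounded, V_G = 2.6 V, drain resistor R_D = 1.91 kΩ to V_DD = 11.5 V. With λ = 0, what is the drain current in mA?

I_D = 2.85 mA

V_GS = V_G = 2.6 V, so V_ov = 2.6 − 0.86 = 1.74 V.
Assume saturation: I_D = ½ k_n V_ov² = 0.5 × 1.88 × 1.74² = 2.85 mA, giving V_DS = V_DD − I_D R_D = 11.5 − 2.85 × 1.91 = 6.06 V.
V_DS = 6.06 V ≥ V_ov = 1.74 V, confirming saturation.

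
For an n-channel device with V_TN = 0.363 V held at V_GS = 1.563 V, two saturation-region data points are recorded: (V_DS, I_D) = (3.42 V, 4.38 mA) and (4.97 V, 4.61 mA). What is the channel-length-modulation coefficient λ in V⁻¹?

With V_GS fixed, I_D ∝ (1 + λ V_DS) in saturation, so I_D2/I_D1 = (1 + λ V_DS2)/(1 + λ V_DS1).
4.61/4.38 = 1.053 = (1 + 4.97 λ)/(1 + 3.42 λ).
Solving: λ (I_D1 V_DS2 − I_D2 V_DS1) = I_D2 − I_D1, so λ = (4.61 − 4.38) / (4.38 × 4.97 − 4.61 × 3.42) = 0.23 / 6 = 0.0383 V⁻¹.

λ = 0.0383 V⁻¹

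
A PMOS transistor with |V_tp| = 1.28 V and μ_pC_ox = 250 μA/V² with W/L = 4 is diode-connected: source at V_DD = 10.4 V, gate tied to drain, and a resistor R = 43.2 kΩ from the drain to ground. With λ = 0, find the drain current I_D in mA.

With gate tied to drain, V_SG = V_SD ≥ V_SG − |V_tp|, so the device is in saturation.
k_p = μ_pC_ox · (W/L) = 1 mA/V².
KCL at the drain: ½ k_p (V_SG − |V_tp|)² = (V_DD − V_SG)/R.
Let x = V_SG − 1.28. Then 21.6 x² + x − 9.12 = 0, giving x = 0.627 V (positive root), so V_SG = 1.91 V.
I_D = (V_DD − V_SG)/R = (10.4 − 1.91) / 43.2 = 0.197 mA.

I_D = 0.197 mA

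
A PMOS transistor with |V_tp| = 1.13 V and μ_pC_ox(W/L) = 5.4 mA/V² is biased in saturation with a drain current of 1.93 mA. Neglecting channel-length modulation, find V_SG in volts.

V_SG = 1.98 V

In saturation I_D = ½ k_p (V_SG − |V_tp|)², so V_SG − |V_tp| = √(2 I_D / k_p) = √(2 × 1.93 / 5.4) = 0.845 V.
V_SG = 1.13 + 0.845 = 1.98 V.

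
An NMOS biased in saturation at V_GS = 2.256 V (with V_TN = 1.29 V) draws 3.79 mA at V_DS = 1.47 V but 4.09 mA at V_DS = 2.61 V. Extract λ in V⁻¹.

λ = 0.0773 V⁻¹

With V_GS fixed, I_D ∝ (1 + λ V_DS) in saturation, so I_D2/I_D1 = (1 + λ V_DS2)/(1 + λ V_DS1).
4.09/3.79 = 1.079 = (1 + 2.61 λ)/(1 + 1.47 λ).
Solving: λ (I_D1 V_DS2 − I_D2 V_DS1) = I_D2 − I_D1, so λ = (4.09 − 3.79) / (3.79 × 2.61 − 4.09 × 1.47) = 0.3 / 3.88 = 0.0773 V⁻¹.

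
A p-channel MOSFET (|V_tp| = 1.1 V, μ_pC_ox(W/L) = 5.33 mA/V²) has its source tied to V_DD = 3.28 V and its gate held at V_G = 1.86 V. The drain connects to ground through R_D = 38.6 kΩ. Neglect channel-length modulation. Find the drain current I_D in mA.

V_SG = V_DD − V_G = 3.28 − 1.86 = 1.42 V, so V_ov = 1.42 − 1.1 = 0.32 V.
Assume saturation: I_D = ½ k_p V_ov² = 0.5 × 5.33 × 0.32² = 0.273 mA, giving V_SD = V_DD − I_D R_D = 3.28 − 0.273 × 38.6 = -7.25 V.
But -7.25 V < V_ov = 0.32 V, so the device is actually in triode.
In triode I_D = k_p[V_ov V_SD − ½ V_SD²] and I_D = (V_DD − V_SD)/R_D. Equating: 103 V_SD² − 66.84 V_SD + 3.28 = 0, giving V_SD = 0.0535 V (the root below V_ov).
I_D = (3.28 − 0.0535) / 38.6 = 0.0836 mA.

I_D = 0.0836 mA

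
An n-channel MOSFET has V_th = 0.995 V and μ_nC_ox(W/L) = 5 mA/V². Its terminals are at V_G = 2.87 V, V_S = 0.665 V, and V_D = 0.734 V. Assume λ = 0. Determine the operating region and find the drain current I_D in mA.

Triode; I_D = 0.406 mA

V_GS = V_G − V_S = 2.87 − 0.665 = 2.21 V; V_DS = V_D − V_S = 0.734 − 0.665 = 0.069 V.
V_ov = V_GS − V_th = 2.21 − 0.995 = 1.21 V.
Since V_DS = 0.069 V < V_ov = 1.21 V, the device is in the triode region.
I_D = k_n [V_ov · V_DS − ½ V_DS²] = 5 × [1.21 × 0.069 − 0.5 × 0.069²] = 0.406 mA.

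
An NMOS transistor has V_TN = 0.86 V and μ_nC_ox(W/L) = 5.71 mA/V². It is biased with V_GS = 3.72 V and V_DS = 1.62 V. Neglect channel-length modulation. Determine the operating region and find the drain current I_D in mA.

V_ov = V_GS − V_TN = 3.72 − 0.86 = 2.86 V.
Since V_DS = 1.62 V < V_ov = 2.86 V, the device is in the triode region.
I_D = k_n [V_ov · V_DS − ½ V_DS²] = 5.71 × [2.86 × 1.62 − 0.5 × 1.62²] = 19 mA.

Triode; I_D = 19.0 mA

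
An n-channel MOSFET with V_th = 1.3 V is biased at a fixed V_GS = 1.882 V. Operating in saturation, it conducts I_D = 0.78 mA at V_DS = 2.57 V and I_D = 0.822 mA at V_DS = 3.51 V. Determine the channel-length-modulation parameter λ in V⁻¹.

With V_GS fixed, I_D ∝ (1 + λ V_DS) in saturation, so I_D2/I_D1 = (1 + λ V_DS2)/(1 + λ V_DS1).
0.822/0.78 = 1.054 = (1 + 3.51 λ)/(1 + 2.57 λ).
Solving: λ (I_D1 V_DS2 − I_D2 V_DS1) = I_D2 − I_D1, so λ = (0.822 − 0.78) / (0.78 × 3.51 − 0.822 × 2.57) = 0.042 / 0.625 = 0.0672 V⁻¹.

λ = 0.0672 V⁻¹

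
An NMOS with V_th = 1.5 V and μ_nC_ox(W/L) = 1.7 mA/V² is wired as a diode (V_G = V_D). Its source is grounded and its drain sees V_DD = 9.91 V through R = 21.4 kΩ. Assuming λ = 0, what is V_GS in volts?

V_GS = 2.15 V

With gate tied to drain, V_GS = V_DS ≥ V_GS − V_th, so the device is in saturation.
KCL at the drain: ½ k_n (V_GS − V_th)² = (V_DD − V_GS)/R.
Let x = V_GS − 1.5. Then 18.2 x² + x − 8.41 = 0, giving x = 0.653 V (positive root), so V_GS = 2.15 V.
I_D = (V_DD − V_GS)/R = (9.91 − 2.15) / 21.4 = 0.362 mA.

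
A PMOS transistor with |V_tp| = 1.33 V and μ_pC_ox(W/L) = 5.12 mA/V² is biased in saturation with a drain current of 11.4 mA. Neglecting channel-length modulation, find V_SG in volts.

V_SG = 3.44 V

In saturation I_D = ½ k_p (V_SG − |V_tp|)², so V_SG − |V_tp| = √(2 I_D / k_p) = √(2 × 11.4 / 5.12) = 2.11 V.
V_SG = 1.33 + 2.11 = 3.44 V.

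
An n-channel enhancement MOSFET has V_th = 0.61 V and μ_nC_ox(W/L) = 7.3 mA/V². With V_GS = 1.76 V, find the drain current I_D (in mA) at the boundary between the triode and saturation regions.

At the boundary V_DS = V_ov = V_GS − V_th = 1.76 − 0.61 = 1.15 V.
I_D = ½ k_n V_ov² = 0.5 × 7.3 × 1.15² = 4.83 mA.

I_D = 4.83 mA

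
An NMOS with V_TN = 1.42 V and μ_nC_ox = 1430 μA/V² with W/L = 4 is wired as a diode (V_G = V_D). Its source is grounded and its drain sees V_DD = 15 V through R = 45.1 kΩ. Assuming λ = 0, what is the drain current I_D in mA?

I_D = 0.294 mA

With gate tied to drain, V_GS = V_DS ≥ V_GS − V_TN, so the device is in saturation.
k_n = μ_nC_ox · (W/L) = 5.72 mA/V².
KCL at the drain: ½ k_n (V_GS − V_TN)² = (V_DD − V_GS)/R.
Let x = V_GS − 1.42. Then 129 x² + x − 13.58 = 0, giving x = 0.321 V (positive root), so V_GS = 1.74 V.
I_D = (V_DD − V_GS)/R = (15 − 1.74) / 45.1 = 0.294 mA.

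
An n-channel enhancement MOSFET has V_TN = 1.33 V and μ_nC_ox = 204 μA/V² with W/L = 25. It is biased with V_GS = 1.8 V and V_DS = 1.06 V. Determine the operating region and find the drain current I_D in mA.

Saturation; I_D = 0.563 mA

k_n = μ_nC_ox · (W/L) = 5.1 mA/V².
V_ov = V_GS − V_TN = 1.8 − 1.33 = 0.47 V.
Since V_DS = 1.06 V ≥ V_ov = 0.47 V, the device is in saturation.
I_D = ½ k_n V_ov² = 0.5 × 5.1 × 0.47² = 0.563 mA.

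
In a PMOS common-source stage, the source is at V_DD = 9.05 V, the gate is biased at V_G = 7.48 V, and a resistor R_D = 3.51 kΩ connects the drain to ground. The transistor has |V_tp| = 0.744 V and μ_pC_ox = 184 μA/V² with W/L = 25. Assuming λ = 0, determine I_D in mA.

V_SG = V_DD − V_G = 9.05 − 7.48 = 1.57 V, so V_ov = 1.57 − 0.744 = 0.826 V.
k_p = μ_pC_ox · (W/L) = 4.6 mA/V².
Assume saturation: I_D = ½ k_p V_ov² = 0.5 × 4.6 × 0.826² = 1.57 mA, giving V_SD = V_DD − I_D R_D = 9.05 − 1.57 × 3.51 = 3.54 V.
V_SD = 3.54 V ≥ V_ov = 0.826 V, confirming saturation.

I_D = 1.57 mA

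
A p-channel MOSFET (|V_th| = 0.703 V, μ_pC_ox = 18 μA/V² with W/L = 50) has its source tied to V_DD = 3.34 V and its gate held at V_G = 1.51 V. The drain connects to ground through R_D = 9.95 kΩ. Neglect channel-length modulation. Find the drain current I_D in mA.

I_D = 0.300 mA

V_SG = V_DD − V_G = 3.34 − 1.51 = 1.83 V, so V_ov = 1.83 − 0.703 = 1.13 V.
k_p = μ_pC_ox · (W/L) = 0.9 mA/V².
Assume saturation: I_D = ½ k_p V_ov² = 0.5 × 0.9 × 1.13² = 0.572 mA, giving V_SD = V_DD − I_D R_D = 3.34 − 0.572 × 9.95 = -2.35 V.
But -2.35 V < V_ov = 1.13 V, so the device is actually in triode.
In triode I_D = k_p[V_ov V_SD − ½ V_SD²] and I_D = (V_DD − V_SD)/R_D. Equating: 4.48 V_SD² − 11.09 V_SD + 3.34 = 0, giving V_SD = 0.351 V (the root below V_ov).
I_D = (3.34 − 0.351) / 9.95 = 0.3 mA.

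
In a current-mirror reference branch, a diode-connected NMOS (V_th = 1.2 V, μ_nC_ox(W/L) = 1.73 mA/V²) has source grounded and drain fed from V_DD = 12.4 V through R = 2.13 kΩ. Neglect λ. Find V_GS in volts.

V_GS = 3.41 V

With gate tied to drain, V_GS = V_DS ≥ V_GS − V_th, so the device is in saturation.
KCL at the drain: ½ k_n (V_GS − V_th)² = (V_DD − V_GS)/R.
Let x = V_GS − 1.2. Then 1.84 x² + x − 11.2 = 0, giving x = 2.21 V (positive root), so V_GS = 3.41 V.
I_D = (V_DD − V_GS)/R = (12.4 − 3.41) / 2.13 = 4.22 mA.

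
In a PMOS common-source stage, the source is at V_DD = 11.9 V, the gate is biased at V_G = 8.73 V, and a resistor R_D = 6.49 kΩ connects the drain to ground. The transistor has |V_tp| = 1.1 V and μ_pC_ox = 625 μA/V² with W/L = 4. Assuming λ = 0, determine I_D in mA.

V_SG = V_DD − V_G = 11.9 − 8.73 = 3.17 V, so V_ov = 3.17 − 1.1 = 2.07 V.
k_p = μ_pC_ox · (W/L) = 2.5 mA/V².
Assume saturation: I_D = ½ k_p V_ov² = 0.5 × 2.5 × 2.07² = 5.36 mA, giving V_SD = V_DD − I_D R_D = 11.9 − 5.36 × 6.49 = -22.9 V.
But -22.9 V < V_ov = 2.07 V, so the device is actually in triode.
In triode I_D = k_p[V_ov V_SD − ½ V_SD²] and I_D = (V_DD − V_SD)/R_D. Equating: 8.11 V_SD² − 34.59 V_SD + 11.9 = 0, giving V_SD = 0.377 V (the root below V_ov).
I_D = (11.9 − 0.377) / 6.49 = 1.78 mA.

I_D = 1.78 mA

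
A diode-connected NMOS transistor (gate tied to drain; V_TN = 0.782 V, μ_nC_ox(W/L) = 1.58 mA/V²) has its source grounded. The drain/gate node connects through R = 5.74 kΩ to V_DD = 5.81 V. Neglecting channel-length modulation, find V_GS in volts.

With gate tied to drain, V_GS = V_DS ≥ V_GS − V_TN, so the device is in saturation.
KCL at the drain: ½ k_n (V_GS − V_TN)² = (V_DD − V_GS)/R.
Let x = V_GS − 0.782. Then 4.53 x² + x − 5.028 = 0, giving x = 0.948 V (positive root), so V_GS = 1.73 V.
I_D = (V_DD − V_GS)/R = (5.81 − 1.73) / 5.74 = 0.711 mA.

V_GS = 1.73 V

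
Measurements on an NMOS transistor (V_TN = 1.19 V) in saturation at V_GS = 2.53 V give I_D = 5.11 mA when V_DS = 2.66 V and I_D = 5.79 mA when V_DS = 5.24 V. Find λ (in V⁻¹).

λ = 0.0598 V⁻¹

With V_GS fixed, I_D ∝ (1 + λ V_DS) in saturation, so I_D2/I_D1 = (1 + λ V_DS2)/(1 + λ V_DS1).
5.79/5.11 = 1.133 = (1 + 5.24 λ)/(1 + 2.66 λ).
Solving: λ (I_D1 V_DS2 − I_D2 V_DS1) = I_D2 − I_D1, so λ = (5.79 − 5.11) / (5.11 × 5.24 − 5.79 × 2.66) = 0.68 / 11.4 = 0.0598 V⁻¹.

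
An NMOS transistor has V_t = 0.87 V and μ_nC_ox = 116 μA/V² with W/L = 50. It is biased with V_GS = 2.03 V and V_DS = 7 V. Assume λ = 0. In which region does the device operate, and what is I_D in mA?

Saturation; I_D = 3.90 mA

k_n = μ_nC_ox · (W/L) = 5.8 mA/V².
V_ov = V_GS − V_t = 2.03 − 0.87 = 1.16 V.
Since V_DS = 7 V ≥ V_ov = 1.16 V, the device is in saturation.
I_D = ½ k_n V_ov² = 0.5 × 5.8 × 1.16² = 3.9 mA.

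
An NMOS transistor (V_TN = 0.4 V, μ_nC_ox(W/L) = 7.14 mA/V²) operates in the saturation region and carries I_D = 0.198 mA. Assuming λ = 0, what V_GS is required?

V_GS = 0.636 V

In saturation I_D = ½ k_n (V_GS − V_TN)², so V_GS − V_TN = √(2 I_D / k_n) = √(2 × 0.198 / 7.14) = 0.236 V.
V_GS = 0.4 + 0.236 = 0.636 V.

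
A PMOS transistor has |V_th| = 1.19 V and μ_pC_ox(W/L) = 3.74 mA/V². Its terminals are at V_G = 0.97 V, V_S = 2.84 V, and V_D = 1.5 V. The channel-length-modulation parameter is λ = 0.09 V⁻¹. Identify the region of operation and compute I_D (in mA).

V_SG = V_S − V_G = 2.84 − 0.97 = 1.87 V; V_SD = V_S − V_D = 2.84 − 1.5 = 1.34 V.
V_ov = V_SG − |V_th| = 1.87 − 1.19 = 0.68 V.
Since V_SD = 1.34 V ≥ V_ov = 0.68 V, the device is in saturation.
I_D = ½ k_p V_ov² (1 + λ V_SD) = 0.5 × 3.74 × 0.68² × (1 + 0.09 × 1.34) = 0.969 mA.

Saturation; I_D = 0.969 mA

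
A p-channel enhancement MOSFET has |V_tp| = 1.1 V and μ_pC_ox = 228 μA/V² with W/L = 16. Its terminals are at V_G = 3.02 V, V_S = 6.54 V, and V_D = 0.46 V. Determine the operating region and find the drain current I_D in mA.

Saturation; I_D = 10.7 mA

V_SG = V_S − V_G = 6.54 − 3.02 = 3.52 V; V_SD = V_S − V_D = 6.54 − 0.46 = 6.08 V.
k_p = μ_pC_ox · (W/L) = 3.648 mA/V².
V_ov = V_SG − |V_tp| = 3.52 − 1.1 = 2.42 V.
Since V_SD = 6.08 V ≥ V_ov = 2.42 V, the device is in saturation.
I_D = ½ k_p V_ov² = 0.5 × 3.648 × 2.42² = 10.7 mA.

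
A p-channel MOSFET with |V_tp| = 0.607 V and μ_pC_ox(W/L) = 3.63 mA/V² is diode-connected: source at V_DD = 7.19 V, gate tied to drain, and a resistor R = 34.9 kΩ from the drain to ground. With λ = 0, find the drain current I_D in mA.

With gate tied to drain, V_SG = V_SD ≥ V_SG − |V_tp|, so the device is in saturation.
KCL at the drain: ½ k_p (V_SG − |V_tp|)² = (V_DD − V_SG)/R.
Let x = V_SG − 0.607. Then 63.3 x² + x − 6.583 = 0, giving x = 0.315 V (positive root), so V_SG = 0.922 V.
I_D = (V_DD − V_SG)/R = (7.19 − 0.922) / 34.9 = 0.18 mA.

I_D = 0.180 mA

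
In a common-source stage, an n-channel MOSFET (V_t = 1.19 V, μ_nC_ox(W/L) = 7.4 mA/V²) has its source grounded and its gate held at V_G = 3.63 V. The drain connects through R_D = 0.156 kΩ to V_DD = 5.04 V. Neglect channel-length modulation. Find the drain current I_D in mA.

V_GS = V_G = 3.63 V, so V_ov = 3.63 − 1.19 = 2.44 V.
Assume saturation: I_D = ½ k_n V_ov² = 0.5 × 7.4 × 2.44² = 22 mA, giving V_DS = V_DD − I_D R_D = 5.04 − 22 × 0.156 = 1.6 V.
But 1.6 V < V_ov = 2.44 V, so the device is actually in triode.
In triode I_D = k_n[V_ov V_DS − ½ V_DS²] and I_D = (V_DD − V_DS)/R_D. Equating: 0.577 V_DS² − 3.817 V_DS + 5.04 = 0, giving V_DS = 1.82 V (the root below V_ov).
I_D = (5.04 − 1.82) / 0.156 = 20.6 mA.

I_D = 20.6 mA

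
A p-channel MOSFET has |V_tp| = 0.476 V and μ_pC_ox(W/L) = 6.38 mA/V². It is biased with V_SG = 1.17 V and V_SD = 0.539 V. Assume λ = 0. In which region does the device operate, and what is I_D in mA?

Triode; I_D = 1.46 mA

V_ov = V_SG − |V_tp| = 1.17 − 0.476 = 0.694 V.
Since V_SD = 0.539 V < V_ov = 0.694 V, the device is in the triode region.
I_D = k_p [V_ov · V_SD − ½ V_SD²] = 6.38 × [0.694 × 0.539 − 0.5 × 0.539²] = 1.46 mA.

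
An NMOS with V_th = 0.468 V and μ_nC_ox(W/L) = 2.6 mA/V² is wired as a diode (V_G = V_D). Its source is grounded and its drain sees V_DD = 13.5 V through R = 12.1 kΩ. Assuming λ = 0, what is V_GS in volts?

V_GS = 1.35 V

With gate tied to drain, V_GS = V_DS ≥ V_GS − V_th, so the device is in saturation.
KCL at the drain: ½ k_n (V_GS − V_th)² = (V_DD − V_GS)/R.
Let x = V_GS − 0.468. Then 15.7 x² + x − 13.03 = 0, giving x = 0.879 V (positive root), so V_GS = 1.35 V.
I_D = (V_DD − V_GS)/R = (13.5 − 1.35) / 12.1 = 1 mA.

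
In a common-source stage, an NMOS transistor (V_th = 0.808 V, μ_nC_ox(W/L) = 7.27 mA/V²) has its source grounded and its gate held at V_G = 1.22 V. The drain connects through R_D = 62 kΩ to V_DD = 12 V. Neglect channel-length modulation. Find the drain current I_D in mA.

V_GS = V_G = 1.22 V, so V_ov = 1.22 − 0.808 = 0.412 V.
Assume saturation: I_D = ½ k_n V_ov² = 0.5 × 7.27 × 0.412² = 0.617 mA, giving V_DS = V_DD − I_D R_D = 12 − 0.617 × 62 = -26.3 V.
But -26.3 V < V_ov = 0.412 V, so the device is actually in triode.
In triode I_D = k_n[V_ov V_DS − ½ V_DS²] and I_D = (V_DD − V_DS)/R_D. Equating: 225 V_DS² − 186.7 V_DS + 12 = 0, giving V_DS = 0.0702 V (the root below V_ov).
I_D = (12 − 0.0702) / 62 = 0.192 mA.

I_D = 0.192 mA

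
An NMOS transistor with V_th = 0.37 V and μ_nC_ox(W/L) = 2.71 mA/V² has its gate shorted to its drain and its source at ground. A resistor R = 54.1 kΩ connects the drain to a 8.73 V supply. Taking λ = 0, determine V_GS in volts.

V_GS = 0.701 V

With gate tied to drain, V_GS = V_DS ≥ V_GS − V_th, so the device is in saturation.
KCL at the drain: ½ k_n (V_GS − V_th)² = (V_DD − V_GS)/R.
Let x = V_GS − 0.37. Then 73.3 x² + x − 8.36 = 0, giving x = 0.331 V (positive root), so V_GS = 0.701 V.
I_D = (V_DD − V_GS)/R = (8.73 − 0.701) / 54.1 = 0.148 mA.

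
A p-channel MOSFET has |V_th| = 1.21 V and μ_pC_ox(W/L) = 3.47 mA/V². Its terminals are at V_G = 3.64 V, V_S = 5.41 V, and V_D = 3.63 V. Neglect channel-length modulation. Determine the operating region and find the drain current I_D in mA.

Saturation; I_D = 0.544 mA

V_SG = V_S − V_G = 5.41 − 3.64 = 1.77 V; V_SD = V_S − V_D = 5.41 − 3.63 = 1.78 V.
V_ov = V_SG − |V_th| = 1.77 − 1.21 = 0.56 V.
Since V_SD = 1.78 V ≥ V_ov = 0.56 V, the device is in saturation.
I_D = ½ k_p V_ov² = 0.5 × 3.47 × 0.56² = 0.544 mA.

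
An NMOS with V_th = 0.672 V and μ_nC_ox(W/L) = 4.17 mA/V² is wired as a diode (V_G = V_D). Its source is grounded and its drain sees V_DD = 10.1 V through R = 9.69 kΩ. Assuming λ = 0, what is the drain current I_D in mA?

I_D = 0.905 mA

With gate tied to drain, V_GS = V_DS ≥ V_GS − V_th, so the device is in saturation.
KCL at the drain: ½ k_n (V_GS − V_th)² = (V_DD − V_GS)/R.
Let x = V_GS − 0.672. Then 20.2 x² + x − 9.428 = 0, giving x = 0.659 V (positive root), so V_GS = 1.33 V.
I_D = (V_DD − V_GS)/R = (10.1 − 1.33) / 9.69 = 0.905 mA.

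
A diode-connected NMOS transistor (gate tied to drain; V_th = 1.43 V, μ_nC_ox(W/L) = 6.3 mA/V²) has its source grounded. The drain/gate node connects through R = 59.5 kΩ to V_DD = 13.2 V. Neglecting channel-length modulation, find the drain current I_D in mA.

With gate tied to drain, V_GS = V_DS ≥ V_GS − V_th, so the device is in saturation.
KCL at the drain: ½ k_n (V_GS − V_th)² = (V_DD − V_GS)/R.
Let x = V_GS − 1.43. Then 187 x² + x − 11.77 = 0, giving x = 0.248 V (positive root), so V_GS = 1.68 V.
I_D = (V_DD − V_GS)/R = (13.2 − 1.68) / 59.5 = 0.194 mA.

I_D = 0.194 mA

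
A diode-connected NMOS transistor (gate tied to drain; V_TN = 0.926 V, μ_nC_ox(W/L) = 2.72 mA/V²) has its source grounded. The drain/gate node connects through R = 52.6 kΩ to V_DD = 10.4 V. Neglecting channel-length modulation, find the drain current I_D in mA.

I_D = 0.173 mA

With gate tied to drain, V_GS = V_DS ≥ V_GS − V_TN, so the device is in saturation.
KCL at the drain: ½ k_n (V_GS − V_TN)² = (V_DD − V_GS)/R.
Let x = V_GS − 0.926. Then 71.5 x² + x − 9.474 = 0, giving x = 0.357 V (positive root), so V_GS = 1.28 V.
I_D = (V_DD − V_GS)/R = (10.4 − 1.28) / 52.6 = 0.173 mA.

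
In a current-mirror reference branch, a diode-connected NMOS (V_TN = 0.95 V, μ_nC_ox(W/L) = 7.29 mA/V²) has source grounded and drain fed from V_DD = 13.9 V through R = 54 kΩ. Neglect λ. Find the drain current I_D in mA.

With gate tied to drain, V_GS = V_DS ≥ V_GS − V_TN, so the device is in saturation.
KCL at the drain: ½ k_n (V_GS − V_TN)² = (V_DD − V_GS)/R.
Let x = V_GS − 0.95. Then 197 x² + x − 12.95 = 0, giving x = 0.254 V (positive root), so V_GS = 1.2 V.
I_D = (V_DD − V_GS)/R = (13.9 − 1.2) / 54 = 0.235 mA.

I_D = 0.235 mA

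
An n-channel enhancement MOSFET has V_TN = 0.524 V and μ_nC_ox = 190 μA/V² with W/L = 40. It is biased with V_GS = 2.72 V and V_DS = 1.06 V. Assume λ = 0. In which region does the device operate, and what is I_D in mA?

Triode; I_D = 13.4 mA

k_n = μ_nC_ox · (W/L) = 7.6 mA/V².
V_ov = V_GS − V_TN = 2.72 − 0.524 = 2.2 V.
Since V_DS = 1.06 V < V_ov = 2.2 V, the device is in the triode region.
I_D = k_n [V_ov · V_DS − ½ V_DS²] = 7.6 × [2.2 × 1.06 − 0.5 × 1.06²] = 13.4 mA.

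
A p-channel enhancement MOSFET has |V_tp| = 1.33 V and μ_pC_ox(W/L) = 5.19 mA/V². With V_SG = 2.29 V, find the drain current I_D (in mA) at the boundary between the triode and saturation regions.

At the boundary V_SD = V_ov = V_SG − |V_tp| = 2.29 − 1.33 = 0.96 V.
I_D = ½ k_p V_ov² = 0.5 × 5.19 × 0.96² = 2.39 mA.

I_D = 2.39 mA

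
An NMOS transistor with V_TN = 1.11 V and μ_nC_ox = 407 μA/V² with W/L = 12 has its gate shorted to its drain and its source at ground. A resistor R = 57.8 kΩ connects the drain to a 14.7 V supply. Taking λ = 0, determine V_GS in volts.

With gate tied to drain, V_GS = V_DS ≥ V_GS − V_TN, so the device is in saturation.
k_n = μ_nC_ox · (W/L) = 4.884 mA/V².
KCL at the drain: ½ k_n (V_GS − V_TN)² = (V_DD − V_GS)/R.
Let x = V_GS − 1.11. Then 141 x² + x − 13.59 = 0, giving x = 0.307 V (positive root), so V_GS = 1.42 V.
I_D = (V_DD − V_GS)/R = (14.7 − 1.42) / 57.8 = 0.23 mA.

V_GS = 1.42 V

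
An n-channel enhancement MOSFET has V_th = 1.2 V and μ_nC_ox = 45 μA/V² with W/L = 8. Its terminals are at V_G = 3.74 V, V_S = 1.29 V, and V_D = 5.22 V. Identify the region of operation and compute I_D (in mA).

V_GS = V_G − V_S = 3.74 − 1.29 = 2.45 V; V_DS = V_D − V_S = 5.22 − 1.29 = 3.93 V.
k_n = μ_nC_ox · (W/L) = 0.36 mA/V².
V_ov = V_GS − V_th = 2.45 − 1.2 = 1.25 V.
Since V_DS = 3.93 V ≥ V_ov = 1.25 V, the device is in saturation.
I_D = ½ k_n V_ov² = 0.5 × 0.36 × 1.25² = 0.281 mA.

Saturation; I_D = 0.281 mA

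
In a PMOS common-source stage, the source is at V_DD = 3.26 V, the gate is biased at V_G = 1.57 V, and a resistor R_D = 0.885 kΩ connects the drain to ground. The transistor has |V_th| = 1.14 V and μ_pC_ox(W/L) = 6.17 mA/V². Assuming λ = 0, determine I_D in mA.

V_SG = V_DD − V_G = 3.26 − 1.57 = 1.69 V, so V_ov = 1.69 − 1.14 = 0.55 V.
Assume saturation: I_D = ½ k_p V_ov² = 0.5 × 6.17 × 0.55² = 0.933 mA, giving V_SD = V_DD − I_D R_D = 3.26 − 0.933 × 0.885 = 2.43 V.
V_SD = 2.43 V ≥ V_ov = 0.55 V, confirming saturation.

I_D = 0.933 mA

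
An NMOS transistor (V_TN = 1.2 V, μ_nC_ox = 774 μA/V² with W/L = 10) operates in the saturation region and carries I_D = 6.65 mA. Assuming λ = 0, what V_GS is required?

k_n = μ_nC_ox · (W/L) = 7.74 mA/V².
In saturation I_D = ½ k_n (V_GS − V_TN)², so V_GS − V_TN = √(2 I_D / k_n) = √(2 × 6.65 / 7.74) = 1.31 V.
V_GS = 1.2 + 1.31 = 2.51 V.

V_GS = 2.51 V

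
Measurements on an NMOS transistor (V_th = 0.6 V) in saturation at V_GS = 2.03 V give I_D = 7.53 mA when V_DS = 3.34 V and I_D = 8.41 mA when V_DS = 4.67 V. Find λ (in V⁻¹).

With V_GS fixed, I_D ∝ (1 + λ V_DS) in saturation, so I_D2/I_D1 = (1 + λ V_DS2)/(1 + λ V_DS1).
8.41/7.53 = 1.117 = (1 + 4.67 λ)/(1 + 3.34 λ).
Solving: λ (I_D1 V_DS2 − I_D2 V_DS1) = I_D2 − I_D1, so λ = (8.41 − 7.53) / (7.53 × 4.67 − 8.41 × 3.34) = 0.88 / 7.08 = 0.124 V⁻¹.

λ = 0.124 V⁻¹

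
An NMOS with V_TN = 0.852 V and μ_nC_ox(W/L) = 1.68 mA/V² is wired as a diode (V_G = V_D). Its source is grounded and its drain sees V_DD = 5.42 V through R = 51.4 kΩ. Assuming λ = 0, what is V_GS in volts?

With gate tied to drain, V_GS = V_DS ≥ V_GS − V_TN, so the device is in saturation.
KCL at the drain: ½ k_n (V_GS − V_TN)² = (V_DD − V_GS)/R.
Let x = V_GS − 0.852. Then 43.2 x² + x − 4.568 = 0, giving x = 0.314 V (positive root), so V_GS = 1.17 V.
I_D = (V_DD − V_GS)/R = (5.42 − 1.17) / 51.4 = 0.0828 mA.

V_GS = 1.17 V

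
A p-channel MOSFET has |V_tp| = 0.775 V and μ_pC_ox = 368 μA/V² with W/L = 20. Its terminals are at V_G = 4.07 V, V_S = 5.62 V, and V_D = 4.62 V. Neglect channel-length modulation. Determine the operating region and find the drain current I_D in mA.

Saturation; I_D = 2.21 mA

V_SG = V_S − V_G = 5.62 − 4.07 = 1.55 V; V_SD = V_S − V_D = 5.62 − 4.62 = 1 V.
k_p = μ_pC_ox · (W/L) = 7.36 mA/V².
V_ov = V_SG − |V_tp| = 1.55 − 0.775 = 0.775 V.
Since V_SD = 1 V ≥ V_ov = 0.775 V, the device is in saturation.
I_D = ½ k_p V_ov² = 0.5 × 7.36 × 0.775² = 2.21 mA.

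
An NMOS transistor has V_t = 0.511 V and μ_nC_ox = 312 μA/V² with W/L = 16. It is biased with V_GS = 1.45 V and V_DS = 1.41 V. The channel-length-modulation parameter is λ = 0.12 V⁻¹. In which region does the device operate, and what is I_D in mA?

k_n = μ_nC_ox · (W/L) = 4.992 mA/V².
V_ov = V_GS − V_t = 1.45 − 0.511 = 0.939 V.
Since V_DS = 1.41 V ≥ V_ov = 0.939 V, the device is in saturation.
I_D = ½ k_n V_ov² (1 + λ V_DS) = 0.5 × 4.992 × 0.939² × (1 + 0.12 × 1.41) = 2.57 mA.

Saturation; I_D = 2.57 mA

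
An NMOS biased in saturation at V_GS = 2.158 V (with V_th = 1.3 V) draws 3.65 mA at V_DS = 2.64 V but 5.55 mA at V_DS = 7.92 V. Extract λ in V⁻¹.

λ = 0.133 V⁻¹

With V_GS fixed, I_D ∝ (1 + λ V_DS) in saturation, so I_D2/I_D1 = (1 + λ V_DS2)/(1 + λ V_DS1).
5.55/3.65 = 1.521 = (1 + 7.92 λ)/(1 + 2.64 λ).
Solving: λ (I_D1 V_DS2 − I_D2 V_DS1) = I_D2 − I_D1, so λ = (5.55 − 3.65) / (3.65 × 7.92 − 5.55 × 2.64) = 1.9 / 14.3 = 0.133 V⁻¹.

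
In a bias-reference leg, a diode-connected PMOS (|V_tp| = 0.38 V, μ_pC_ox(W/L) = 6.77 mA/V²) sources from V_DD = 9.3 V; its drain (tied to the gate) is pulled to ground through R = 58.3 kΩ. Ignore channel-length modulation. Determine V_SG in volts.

With gate tied to drain, V_SG = V_SD ≥ V_SG − |V_tp|, so the device is in saturation.
KCL at the drain: ½ k_p (V_SG − |V_tp|)² = (V_DD − V_SG)/R.
Let x = V_SG − 0.38. Then 197 x² + x − 8.92 = 0, giving x = 0.21 V (positive root), so V_SG = 0.59 V.
I_D = (V_DD − V_SG)/R = (9.3 − 0.59) / 58.3 = 0.149 mA.

V_SG = 0.590 V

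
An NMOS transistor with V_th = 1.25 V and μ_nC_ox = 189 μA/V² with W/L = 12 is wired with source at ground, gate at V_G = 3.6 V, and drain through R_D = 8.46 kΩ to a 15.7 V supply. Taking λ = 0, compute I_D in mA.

I_D = 1.81 mA

V_GS = V_G = 3.6 V, so V_ov = 3.6 − 1.25 = 2.35 V.
k_n = μ_nC_ox · (W/L) = 2.268 mA/V².
Assume saturation: I_D = ½ k_n V_ov² = 0.5 × 2.268 × 2.35² = 6.26 mA, giving V_DS = V_DD − I_D R_D = 15.7 − 6.26 × 8.46 = -37.3 V.
But -37.3 V < V_ov = 2.35 V, so the device is actually in triode.
In triode I_D = k_n[V_ov V_DS − ½ V_DS²] and I_D = (V_DD − V_DS)/R_D. Equating: 9.59 V_DS² − 46.09 V_DS + 15.7 = 0, giving V_DS = 0.369 V (the root below V_ov).
I_D = (15.7 − 0.369) / 8.46 = 1.81 mA.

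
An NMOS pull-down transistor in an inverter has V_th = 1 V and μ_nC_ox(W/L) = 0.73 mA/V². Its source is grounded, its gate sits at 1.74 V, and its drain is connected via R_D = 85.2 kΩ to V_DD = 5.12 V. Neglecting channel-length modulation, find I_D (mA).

I_D = 0.0587 mA

V_GS = V_G = 1.74 V, so V_ov = 1.74 − 1 = 0.74 V.
Assume saturation: I_D = ½ k_n V_ov² = 0.5 × 0.73 × 0.74² = 0.2 mA, giving V_DS = V_DD − I_D R_D = 5.12 − 0.2 × 85.2 = -11.9 V.
But -11.9 V < V_ov = 0.74 V, so the device is actually in triode.
In triode I_D = k_n[V_ov V_DS − ½ V_DS²] and I_D = (V_DD − V_DS)/R_D. Equating: 31.1 V_DS² − 47.03 V_DS + 5.12 = 0, giving V_DS = 0.118 V (the root below V_ov).
I_D = (5.12 − 0.118) / 85.2 = 0.0587 mA.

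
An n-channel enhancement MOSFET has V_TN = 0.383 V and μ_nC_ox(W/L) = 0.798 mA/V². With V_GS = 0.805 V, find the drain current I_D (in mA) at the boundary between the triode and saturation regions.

At the boundary V_DS = V_ov = V_GS − V_TN = 0.805 − 0.383 = 0.422 V.
I_D = ½ k_n V_ov² = 0.5 × 0.798 × 0.422² = 0.0711 mA.

I_D = 0.0711 mA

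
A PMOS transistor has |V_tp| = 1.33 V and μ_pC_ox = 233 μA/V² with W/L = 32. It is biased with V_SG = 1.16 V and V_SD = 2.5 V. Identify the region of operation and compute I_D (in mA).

V_SG = 1.16 V < |V_tp| = 1.33 V, so the transistor is in cutoff.

Cutoff; I_D = 0 mA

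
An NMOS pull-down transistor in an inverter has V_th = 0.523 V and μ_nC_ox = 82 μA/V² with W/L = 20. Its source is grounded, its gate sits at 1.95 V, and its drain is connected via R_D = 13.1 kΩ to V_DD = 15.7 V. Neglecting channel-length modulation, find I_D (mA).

V_GS = V_G = 1.95 V, so V_ov = 1.95 − 0.523 = 1.43 V.
k_n = μ_nC_ox · (W/L) = 1.64 mA/V².
Assume saturation: I_D = ½ k_n V_ov² = 0.5 × 1.64 × 1.43² = 1.67 mA, giving V_DS = V_DD − I_D R_D = 15.7 − 1.67 × 13.1 = -6.17 V.
But -6.17 V < V_ov = 1.43 V, so the device is actually in triode.
In triode I_D = k_n[V_ov V_DS − ½ V_DS²] and I_D = (V_DD − V_DS)/R_D. Equating: 10.7 V_DS² − 31.66 V_DS + 15.7 = 0, giving V_DS = 0.631 V (the root below V_ov).
I_D = (15.7 − 0.631) / 13.1 = 1.15 mA.

I_D = 1.15 mA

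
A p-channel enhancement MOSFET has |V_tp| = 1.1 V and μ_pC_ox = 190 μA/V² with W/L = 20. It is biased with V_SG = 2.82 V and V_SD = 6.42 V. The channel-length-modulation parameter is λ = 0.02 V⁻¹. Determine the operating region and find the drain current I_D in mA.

Saturation; I_D = 6.34 mA

k_p = μ_pC_ox · (W/L) = 3.8 mA/V².
V_ov = V_SG − |V_tp| = 2.82 − 1.1 = 1.72 V.
Since V_SD = 6.42 V ≥ V_ov = 1.72 V, the device is in saturation.
I_D = ½ k_p V_ov² (1 + λ V_SD) = 0.5 × 3.8 × 1.72² × (1 + 0.02 × 6.42) = 6.34 mA.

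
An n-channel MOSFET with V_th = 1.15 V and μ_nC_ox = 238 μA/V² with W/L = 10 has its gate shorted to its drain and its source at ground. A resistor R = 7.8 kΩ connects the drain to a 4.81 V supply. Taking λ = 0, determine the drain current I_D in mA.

With gate tied to drain, V_GS = V_DS ≥ V_GS − V_th, so the device is in saturation.
k_n = μ_nC_ox · (W/L) = 2.38 mA/V².
KCL at the drain: ½ k_n (V_GS − V_th)² = (V_DD − V_GS)/R.
Let x = V_GS − 1.15. Then 9.28 x² + x − 3.66 = 0, giving x = 0.576 V (positive root), so V_GS = 1.73 V.
I_D = (V_DD − V_GS)/R = (4.81 − 1.73) / 7.8 = 0.395 mA.

I_D = 0.395 mA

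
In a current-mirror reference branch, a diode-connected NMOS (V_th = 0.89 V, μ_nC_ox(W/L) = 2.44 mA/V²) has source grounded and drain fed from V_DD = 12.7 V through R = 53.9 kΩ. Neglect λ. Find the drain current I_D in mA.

I_D = 0.211 mA

With gate tied to drain, V_GS = V_DS ≥ V_GS − V_th, so the device is in saturation.
KCL at the drain: ½ k_n (V_GS − V_th)² = (V_DD − V_GS)/R.
Let x = V_GS − 0.89. Then 65.8 x² + x − 11.81 = 0, giving x = 0.416 V (positive root), so V_GS = 1.31 V.
I_D = (V_DD − V_GS)/R = (12.7 − 1.31) / 53.9 = 0.211 mA.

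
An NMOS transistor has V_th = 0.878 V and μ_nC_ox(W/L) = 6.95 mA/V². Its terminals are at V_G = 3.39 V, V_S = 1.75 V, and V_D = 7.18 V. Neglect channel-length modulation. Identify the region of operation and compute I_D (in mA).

Saturation; I_D = 2.02 mA

V_GS = V_G − V_S = 3.39 − 1.75 = 1.64 V; V_DS = V_D − V_S = 7.18 − 1.75 = 5.43 V.
V_ov = V_GS − V_th = 1.64 − 0.878 = 0.762 V.
Since V_DS = 5.43 V ≥ V_ov = 0.762 V, the device is in saturation.
I_D = ½ k_n V_ov² = 0.5 × 6.95 × 0.762² = 2.02 mA.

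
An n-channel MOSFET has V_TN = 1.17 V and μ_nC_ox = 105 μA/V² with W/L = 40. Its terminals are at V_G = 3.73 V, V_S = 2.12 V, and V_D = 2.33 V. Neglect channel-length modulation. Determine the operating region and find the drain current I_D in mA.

V_GS = V_G − V_S = 3.73 − 2.12 = 1.61 V; V_DS = V_D − V_S = 2.33 − 2.12 = 0.21 V.
k_n = μ_nC_ox · (W/L) = 4.2 mA/V².
V_ov = V_GS − V_TN = 1.61 − 1.17 = 0.44 V.
Since V_DS = 0.21 V < V_ov = 0.44 V, the device is in the triode region.
I_D = k_n [V_ov · V_DS − ½ V_DS²] = 4.2 × [0.44 × 0.21 − 0.5 × 0.21²] = 0.295 mA.

Triode; I_D = 0.295 mA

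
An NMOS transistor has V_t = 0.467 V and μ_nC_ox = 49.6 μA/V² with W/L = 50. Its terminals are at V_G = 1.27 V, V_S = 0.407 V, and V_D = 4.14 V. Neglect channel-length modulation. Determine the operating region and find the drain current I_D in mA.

Saturation; I_D = 0.194 mA

V_GS = V_G − V_S = 1.27 − 0.407 = 0.863 V; V_DS = V_D − V_S = 4.14 − 0.407 = 3.73 V.
k_n = μ_nC_ox · (W/L) = 2.48 mA/V².
V_ov = V_GS − V_t = 0.863 − 0.467 = 0.396 V.
Since V_DS = 3.73 V ≥ V_ov = 0.396 V, the device is in saturation.
I_D = ½ k_n V_ov² = 0.5 × 2.48 × 0.396² = 0.194 mA.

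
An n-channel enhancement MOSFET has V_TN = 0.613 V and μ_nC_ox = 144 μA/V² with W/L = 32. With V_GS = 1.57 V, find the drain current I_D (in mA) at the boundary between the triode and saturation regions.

I_D = 2.11 mA

At the boundary V_DS = V_ov = V_GS − V_TN = 1.57 − 0.613 = 0.957 V.
k_n = μ_nC_ox · (W/L) = 4.608 mA/V².
I_D = ½ k_n V_ov² = 0.5 × 4.608 × 0.957² = 2.11 mA.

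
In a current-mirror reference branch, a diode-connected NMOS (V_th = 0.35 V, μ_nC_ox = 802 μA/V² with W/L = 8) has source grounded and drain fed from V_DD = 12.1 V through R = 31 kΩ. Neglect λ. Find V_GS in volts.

V_GS = 0.689 V

With gate tied to drain, V_GS = V_DS ≥ V_GS − V_th, so the device is in saturation.
k_n = μ_nC_ox · (W/L) = 6.416 mA/V².
KCL at the drain: ½ k_n (V_GS − V_th)² = (V_DD − V_GS)/R.
Let x = V_GS − 0.35. Then 99.4 x² + x − 11.75 = 0, giving x = 0.339 V (positive root), so V_GS = 0.689 V.
I_D = (V_DD − V_GS)/R = (12.1 − 0.689) / 31 = 0.368 mA.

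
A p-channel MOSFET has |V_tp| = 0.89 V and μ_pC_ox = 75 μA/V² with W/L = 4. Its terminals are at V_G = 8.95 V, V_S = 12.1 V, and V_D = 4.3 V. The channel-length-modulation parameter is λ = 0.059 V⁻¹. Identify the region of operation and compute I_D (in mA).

Saturation; I_D = 1.12 mA

V_SG = V_S − V_G = 12.1 − 8.95 = 3.15 V; V_SD = V_S − V_D = 12.1 − 4.3 = 7.8 V.
k_p = μ_pC_ox · (W/L) = 0.3 mA/V².
V_ov = V_SG − |V_tp| = 3.15 − 0.89 = 2.26 V.
Since V_SD = 7.8 V ≥ V_ov = 2.26 V, the device is in saturation.
I_D = ½ k_p V_ov² (1 + λ V_SD) = 0.5 × 0.3 × 2.26² × (1 + 0.059 × 7.8) = 1.12 mA.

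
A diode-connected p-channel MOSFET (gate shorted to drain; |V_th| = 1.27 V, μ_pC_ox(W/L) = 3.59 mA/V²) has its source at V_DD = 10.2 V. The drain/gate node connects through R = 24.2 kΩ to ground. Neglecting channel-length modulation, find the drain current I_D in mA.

I_D = 0.351 mA

With gate tied to drain, V_SG = V_SD ≥ V_SG − |V_th|, so the device is in saturation.
KCL at the drain: ½ k_p (V_SG − |V_th|)² = (V_DD − V_SG)/R.
Let x = V_SG − 1.27. Then 43.4 x² + x − 8.93 = 0, giving x = 0.442 V (positive root), so V_SG = 1.71 V.
I_D = (V_DD − V_SG)/R = (10.2 − 1.71) / 24.2 = 0.351 mA.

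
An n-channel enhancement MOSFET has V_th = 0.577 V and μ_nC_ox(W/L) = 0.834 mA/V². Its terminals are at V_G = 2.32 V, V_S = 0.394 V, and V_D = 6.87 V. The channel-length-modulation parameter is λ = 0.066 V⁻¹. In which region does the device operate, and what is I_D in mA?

Saturation; I_D = 1.08 mA

V_GS = V_G − V_S = 2.32 − 0.394 = 1.93 V; V_DS = V_D − V_S = 6.87 − 0.394 = 6.48 V.
V_ov = V_GS − V_th = 1.93 − 0.577 = 1.35 V.
Since V_DS = 6.48 V ≥ V_ov = 1.35 V, the device is in saturation.
I_D = ½ k_n V_ov² (1 + λ V_DS) = 0.5 × 0.834 × 1.35² × (1 + 0.066 × 6.48) = 1.08 mA.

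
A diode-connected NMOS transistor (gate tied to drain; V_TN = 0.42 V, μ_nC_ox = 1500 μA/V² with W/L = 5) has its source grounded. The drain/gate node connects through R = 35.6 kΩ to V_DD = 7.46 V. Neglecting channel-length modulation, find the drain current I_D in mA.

I_D = 0.191 mA

With gate tied to drain, V_GS = V_DS ≥ V_GS − V_TN, so the device is in saturation.
k_n = μ_nC_ox · (W/L) = 7.5 mA/V².
KCL at the drain: ½ k_n (V_GS − V_TN)² = (V_DD − V_GS)/R.
Let x = V_GS − 0.42. Then 134 x² + x − 7.04 = 0, giving x = 0.226 V (positive root), so V_GS = 0.646 V.
I_D = (V_DD − V_GS)/R = (7.46 − 0.646) / 35.6 = 0.191 mA.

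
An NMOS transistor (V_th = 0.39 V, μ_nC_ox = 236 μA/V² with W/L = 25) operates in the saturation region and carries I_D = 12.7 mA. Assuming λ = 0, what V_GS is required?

k_n = μ_nC_ox · (W/L) = 5.9 mA/V².
In saturation I_D = ½ k_n (V_GS − V_th)², so V_GS − V_th = √(2 I_D / k_n) = √(2 × 12.7 / 5.9) = 2.07 V.
V_GS = 0.39 + 2.07 = 2.46 V.

V_GS = 2.46 V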